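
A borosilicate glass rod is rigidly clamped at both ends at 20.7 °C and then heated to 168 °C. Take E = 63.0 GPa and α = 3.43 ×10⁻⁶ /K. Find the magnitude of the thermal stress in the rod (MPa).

31.8 MPa

ΔT = 147.3 K. Constrained thermal stress σ = E·α·ΔT = 63.00×10³ MPa × 3.43×10⁻⁶ × 147.3 = 31.8 MPa (compressive).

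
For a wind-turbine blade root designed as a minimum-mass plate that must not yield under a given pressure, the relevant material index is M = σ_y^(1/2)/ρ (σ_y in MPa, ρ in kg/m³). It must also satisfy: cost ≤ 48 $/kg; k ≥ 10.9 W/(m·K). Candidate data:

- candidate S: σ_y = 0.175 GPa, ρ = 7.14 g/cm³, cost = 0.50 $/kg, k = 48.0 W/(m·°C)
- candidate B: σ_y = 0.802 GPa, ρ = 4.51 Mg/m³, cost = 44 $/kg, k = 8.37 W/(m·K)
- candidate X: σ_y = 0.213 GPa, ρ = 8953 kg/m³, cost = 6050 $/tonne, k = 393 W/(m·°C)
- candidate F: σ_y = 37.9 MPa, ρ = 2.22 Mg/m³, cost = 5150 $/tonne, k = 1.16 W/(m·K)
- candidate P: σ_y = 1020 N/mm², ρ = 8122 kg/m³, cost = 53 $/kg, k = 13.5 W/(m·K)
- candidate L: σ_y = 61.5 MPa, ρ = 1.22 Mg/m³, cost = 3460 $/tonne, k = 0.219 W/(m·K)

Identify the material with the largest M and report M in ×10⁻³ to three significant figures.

Screen on constraints: cost ≤ 48 $/kg; k ≥ 10.9 W/(m·K). Survivors: candidate S, candidate X.
Normalizing units and computing the index:
  candidate S: σ_y = 175.0 MPa, ρ = 7140 kg/m³
  candidate X: σ_y = 213.0 MPa, ρ = 8953 kg/m³
  candidate S: M = 1.85×10⁻³
  candidate X: M = 1.63×10⁻³
Candidate S ranks first.

candidate S, M = 1.85×10⁻³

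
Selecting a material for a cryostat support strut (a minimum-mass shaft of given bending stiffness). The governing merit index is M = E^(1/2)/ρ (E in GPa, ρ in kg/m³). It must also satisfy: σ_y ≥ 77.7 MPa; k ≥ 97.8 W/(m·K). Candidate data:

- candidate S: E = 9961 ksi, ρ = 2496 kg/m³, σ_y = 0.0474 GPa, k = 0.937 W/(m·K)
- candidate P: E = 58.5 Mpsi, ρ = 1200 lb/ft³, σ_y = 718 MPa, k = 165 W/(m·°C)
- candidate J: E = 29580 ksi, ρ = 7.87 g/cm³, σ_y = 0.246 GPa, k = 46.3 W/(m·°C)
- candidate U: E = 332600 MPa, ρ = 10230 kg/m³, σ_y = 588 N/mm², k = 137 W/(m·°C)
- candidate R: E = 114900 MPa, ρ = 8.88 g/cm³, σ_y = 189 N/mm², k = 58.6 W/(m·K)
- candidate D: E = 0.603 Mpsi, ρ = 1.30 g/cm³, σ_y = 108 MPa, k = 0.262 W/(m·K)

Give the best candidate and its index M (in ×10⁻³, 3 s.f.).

candidate U, M = 1.78×10⁻³

Screen on constraints: σ_y ≥ 77.7 MPa; k ≥ 97.8 W/(m·K). Survivors: candidate P, candidate U.
Putting every candidate on a common basis:
  candidate P: E = 403.3 GPa, ρ = 19220 kg/m³
  candidate U: E = 332.6 GPa, ρ = 10230 kg/m³
  candidate U: M = 1.78×10⁻³
  candidate P: M = 1.04×10⁻³
Highest index: candidate U.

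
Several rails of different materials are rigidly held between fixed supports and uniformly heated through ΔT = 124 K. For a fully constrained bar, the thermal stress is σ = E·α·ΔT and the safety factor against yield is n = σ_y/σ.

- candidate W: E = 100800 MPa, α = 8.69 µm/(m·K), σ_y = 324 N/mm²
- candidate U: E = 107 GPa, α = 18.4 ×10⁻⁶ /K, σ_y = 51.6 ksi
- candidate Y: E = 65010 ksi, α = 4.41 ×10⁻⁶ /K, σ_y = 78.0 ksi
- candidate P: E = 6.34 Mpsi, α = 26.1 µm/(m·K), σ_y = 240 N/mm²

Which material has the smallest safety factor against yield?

candidate U

In consistent units (E in GPa, α in ×10⁻⁶/K, σ_y in MPa):
  candidate W: E = 100.8, α = 8.69, σ_y = 324.0 → σ = 109 MPa, n = 2.98
  candidate U: E = 107.0, α = 18.4, σ_y = 355.8 → σ = 244 MPa, n = 1.46
  candidate Y: E = 448.2, α = 4.41, σ_y = 537.8 → σ = 245 MPa, n = 2.19
  candidate P: E = 43.71, α = 26.1, σ_y = 240.0 → σ = 141 MPa, n = 1.70
Candidate U has the lowest safety factor, n = 1.46.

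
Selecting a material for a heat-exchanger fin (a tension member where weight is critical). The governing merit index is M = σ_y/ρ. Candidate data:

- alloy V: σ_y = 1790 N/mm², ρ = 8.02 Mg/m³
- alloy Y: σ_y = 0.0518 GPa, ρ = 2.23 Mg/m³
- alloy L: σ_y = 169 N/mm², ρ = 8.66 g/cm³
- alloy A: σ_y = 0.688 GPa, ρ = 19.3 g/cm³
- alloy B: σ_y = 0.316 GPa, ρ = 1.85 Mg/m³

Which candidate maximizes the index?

Convert each candidate to consistent units, then evaluate M:
  alloy V: σ_y = 1790 MPa, ρ = 8020 kg/m³
  alloy Y: σ_y = 51.80 MPa, ρ = 2230 kg/m³
  alloy L: σ_y = 169.0 MPa, ρ = 8660 kg/m³
  alloy A: σ_y = 688.0 MPa, ρ = 19300 kg/m³
  alloy B: σ_y = 316.0 MPa, ρ = 1850 kg/m³
  alloy V: M = 223 kN·m/kg
  alloy B: M = 171 kN·m/kg
  alloy A: M = 35.6 kN·m/kg
  alloy Y: M = 23.2 kN·m/kg
  alloy L: M = 19.5 kN·m/kg
Highest index: alloy V.

alloy V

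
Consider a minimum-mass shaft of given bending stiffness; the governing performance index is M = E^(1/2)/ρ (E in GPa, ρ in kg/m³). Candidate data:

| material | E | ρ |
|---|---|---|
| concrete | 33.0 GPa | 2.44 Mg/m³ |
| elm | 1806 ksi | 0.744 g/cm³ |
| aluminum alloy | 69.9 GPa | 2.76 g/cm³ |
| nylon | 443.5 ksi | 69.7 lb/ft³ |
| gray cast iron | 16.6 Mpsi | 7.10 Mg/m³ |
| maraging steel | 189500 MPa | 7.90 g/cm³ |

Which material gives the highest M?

In SI units:
  concrete: E = 33.00 GPa, ρ = 2440 kg/m³
  elm: E = 12.45 GPa, ρ = 744.0 kg/m³
  aluminum alloy: E = 69.90 GPa, ρ = 2760 kg/m³
  nylon: E = 3.058 GPa, ρ = 1116 kg/m³
  gray cast iron: E = 114.5 GPa, ρ = 7100 kg/m³
  maraging steel: E = 189.5 GPa, ρ = 7900 kg/m³
  elm: M = 4.74×10⁻³
  aluminum alloy: M = 3.03×10⁻³
  concrete: M = 2.35×10⁻³
  maraging steel: M = 1.74×10⁻³
  nylon: M = 1.57×10⁻³
  gray cast iron: M = 1.51×10⁻³
The maximum is for elm.

elm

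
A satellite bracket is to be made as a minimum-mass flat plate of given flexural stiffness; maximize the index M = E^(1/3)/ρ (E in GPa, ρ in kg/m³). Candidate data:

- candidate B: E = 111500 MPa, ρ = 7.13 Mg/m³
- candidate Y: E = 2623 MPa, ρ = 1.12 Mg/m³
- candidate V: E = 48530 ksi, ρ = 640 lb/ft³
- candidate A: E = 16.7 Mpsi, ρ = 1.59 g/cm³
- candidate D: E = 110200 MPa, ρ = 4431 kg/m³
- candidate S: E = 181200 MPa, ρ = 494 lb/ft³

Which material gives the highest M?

candidate A

Normalizing units and computing the index:
  candidate B: E = 111.5 GPa, ρ = 7130 kg/m³
  candidate Y: E = 2.623 GPa, ρ = 1120 kg/m³
  candidate V: E = 334.6 GPa, ρ = 10250 kg/m³
  candidate A: E = 115.1 GPa, ρ = 1590 kg/m³
  candidate D: E = 110.2 GPa, ρ = 4431 kg/m³
  candidate S: E = 181.2 GPa, ρ = 7913 kg/m³
  candidate A: M = 3.06×10⁻³
  candidate Y: M = 1.23×10⁻³
  candidate D: M = 1.08×10⁻³
  candidate S: M = 0.715×10⁻³
  candidate V: M = 0.677×10⁻³
  candidate B: M = 0.675×10⁻³
Highest index: candidate A.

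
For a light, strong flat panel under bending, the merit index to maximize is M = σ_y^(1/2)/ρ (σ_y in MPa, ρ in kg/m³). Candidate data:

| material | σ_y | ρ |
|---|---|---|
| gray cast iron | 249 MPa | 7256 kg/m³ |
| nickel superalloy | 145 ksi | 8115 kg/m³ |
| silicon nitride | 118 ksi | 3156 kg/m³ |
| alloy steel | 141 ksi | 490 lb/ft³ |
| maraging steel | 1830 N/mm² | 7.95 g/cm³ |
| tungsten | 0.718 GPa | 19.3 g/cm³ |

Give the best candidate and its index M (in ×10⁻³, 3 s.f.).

Putting every candidate on a common basis:
  gray cast iron: σ_y = 249.0 MPa, ρ = 7256 kg/m³
  nickel superalloy: σ_y = 999.7 MPa, ρ = 8115 kg/m³
  silicon nitride: σ_y = 813.6 MPa, ρ = 3156 kg/m³
  alloy steel: σ_y = 972.2 MPa, ρ = 7849 kg/m³
  maraging steel: σ_y = 1830 MPa, ρ = 7950 kg/m³
  tungsten: σ_y = 718.0 MPa, ρ = 19300 kg/m³
  silicon nitride: M = 9.04×10⁻³
  maraging steel: M = 5.38×10⁻³
  alloy steel: M = 3.97×10⁻³
  nickel superalloy: M = 3.90×10⁻³
  gray cast iron: M = 2.17×10⁻³
  tungsten: M = 1.39×10⁻³
The maximum is for silicon nitride.

silicon nitride, M = 9.04×10⁻³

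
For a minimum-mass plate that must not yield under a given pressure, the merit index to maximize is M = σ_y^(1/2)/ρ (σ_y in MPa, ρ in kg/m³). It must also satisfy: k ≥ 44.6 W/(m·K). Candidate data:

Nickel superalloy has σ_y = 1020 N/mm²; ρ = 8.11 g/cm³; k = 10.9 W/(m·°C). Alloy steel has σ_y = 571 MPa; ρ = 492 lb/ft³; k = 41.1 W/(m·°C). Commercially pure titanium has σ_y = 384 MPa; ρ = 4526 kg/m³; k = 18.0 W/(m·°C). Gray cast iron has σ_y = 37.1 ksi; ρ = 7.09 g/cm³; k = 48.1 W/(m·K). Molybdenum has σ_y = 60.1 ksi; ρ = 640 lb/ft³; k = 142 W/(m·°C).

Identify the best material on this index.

Screen on constraints: k ≥ 44.6 W/(m·K). Survivors: gray cast iron, molybdenum.
In SI units:
  gray cast iron: σ_y = 255.8 MPa, ρ = 7090 kg/m³
  molybdenum: σ_y = 414.4 MPa, ρ = 10250 kg/m³
  gray cast iron: M = 2.26×10⁻³
  molybdenum: M = 1.99×10⁻³
The maximum is for gray cast iron.

gray cast iron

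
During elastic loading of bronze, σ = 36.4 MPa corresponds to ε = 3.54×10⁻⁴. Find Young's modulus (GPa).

E = σ/ε = 36.4 MPa / 3.54×10⁻⁴ = 102800 MPa = 103 GPa.

103 GPa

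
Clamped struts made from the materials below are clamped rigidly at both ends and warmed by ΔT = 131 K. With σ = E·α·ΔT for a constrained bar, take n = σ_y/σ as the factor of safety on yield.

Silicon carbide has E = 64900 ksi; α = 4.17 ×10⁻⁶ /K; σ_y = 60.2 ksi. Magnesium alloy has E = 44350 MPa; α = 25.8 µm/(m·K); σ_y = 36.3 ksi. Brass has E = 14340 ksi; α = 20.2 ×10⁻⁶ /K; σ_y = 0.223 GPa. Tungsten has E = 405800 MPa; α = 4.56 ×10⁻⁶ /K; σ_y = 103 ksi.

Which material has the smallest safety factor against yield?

brass

In consistent units (E in GPa, α in ×10⁻⁶/K, σ_y in MPa):
  silicon carbide: E = 447.5, α = 4.17, σ_y = 415.1 → σ = 244 MPa, n = 1.70
  magnesium alloy: E = 44.35, α = 25.8, σ_y = 250.3 → σ = 150 MPa, n = 1.67
  brass: E = 98.87, α = 20.2, σ_y = 223.0 → σ = 262 MPa, n = 0.852
  tungsten: E = 405.8, α = 4.56, σ_y = 710.2 → σ = 242 MPa, n = 2.93
Smallest n: brass with n = 0.852.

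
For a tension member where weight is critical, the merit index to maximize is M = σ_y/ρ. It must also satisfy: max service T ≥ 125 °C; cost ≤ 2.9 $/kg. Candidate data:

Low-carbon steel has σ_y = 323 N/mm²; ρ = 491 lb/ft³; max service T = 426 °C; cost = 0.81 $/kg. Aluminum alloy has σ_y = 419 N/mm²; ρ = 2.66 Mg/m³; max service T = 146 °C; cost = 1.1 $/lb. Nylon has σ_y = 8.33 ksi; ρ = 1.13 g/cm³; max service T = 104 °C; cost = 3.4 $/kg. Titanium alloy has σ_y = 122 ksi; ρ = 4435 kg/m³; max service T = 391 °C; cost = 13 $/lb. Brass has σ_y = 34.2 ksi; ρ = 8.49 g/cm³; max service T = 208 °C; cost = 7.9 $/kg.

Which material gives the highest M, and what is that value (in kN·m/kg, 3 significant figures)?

Screen on constraints: max service T ≥ 125 °C; cost ≤ 2.9 $/kg. Survivors: low-carbon steel, aluminum alloy.
In SI units:
  low-carbon steel: σ_y = 323.0 MPa, ρ = 7865 kg/m³
  aluminum alloy: σ_y = 419.0 MPa, ρ = 2660 kg/m³
  aluminum alloy: M = 158 kN·m/kg
  low-carbon steel: M = 41.1 kN·m/kg
Highest index: aluminum alloy.

aluminum alloy, M = 158 kN·m/kg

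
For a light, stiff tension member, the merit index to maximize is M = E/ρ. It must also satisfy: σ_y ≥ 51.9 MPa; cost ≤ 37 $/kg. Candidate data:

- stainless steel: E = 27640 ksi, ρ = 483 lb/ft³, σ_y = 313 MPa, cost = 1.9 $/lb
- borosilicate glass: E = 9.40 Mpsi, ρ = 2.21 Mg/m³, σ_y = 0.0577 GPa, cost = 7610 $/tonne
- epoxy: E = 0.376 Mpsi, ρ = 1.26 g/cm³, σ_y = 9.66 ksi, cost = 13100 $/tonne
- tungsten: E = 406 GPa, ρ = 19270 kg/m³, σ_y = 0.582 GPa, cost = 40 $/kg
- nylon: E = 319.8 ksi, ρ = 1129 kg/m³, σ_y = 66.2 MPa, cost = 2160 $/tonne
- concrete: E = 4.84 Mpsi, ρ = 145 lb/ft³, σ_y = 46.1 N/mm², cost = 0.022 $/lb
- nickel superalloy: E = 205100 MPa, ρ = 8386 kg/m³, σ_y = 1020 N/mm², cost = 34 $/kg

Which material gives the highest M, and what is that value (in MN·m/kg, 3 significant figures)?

borosilicate glass, M = 29.3 MN·m/kg

Screen on constraints: σ_y ≥ 51.9 MPa; cost ≤ 37 $/kg. Survivors: stainless steel, borosilicate glass, epoxy, nylon, nickel superalloy.
Putting every candidate on a common basis:
  stainless steel: E = 190.6 GPa, ρ = 7737 kg/m³
  borosilicate glass: E = 64.81 GPa, ρ = 2210 kg/m³
  epoxy: E = 2.592 GPa, ρ = 1260 kg/m³
  nylon: E = 2.205 GPa, ρ = 1129 kg/m³
  nickel superalloy: E = 205.1 GPa, ρ = 8386 kg/m³
  borosilicate glass: M = 29.3 MN·m/kg
  stainless steel: M = 24.6 MN·m/kg
  nickel superalloy: M = 24.5 MN·m/kg
  epoxy: M = 2.06 MN·m/kg
  nylon: M = 1.95 MN·m/kg
Borosilicate glass ranks first.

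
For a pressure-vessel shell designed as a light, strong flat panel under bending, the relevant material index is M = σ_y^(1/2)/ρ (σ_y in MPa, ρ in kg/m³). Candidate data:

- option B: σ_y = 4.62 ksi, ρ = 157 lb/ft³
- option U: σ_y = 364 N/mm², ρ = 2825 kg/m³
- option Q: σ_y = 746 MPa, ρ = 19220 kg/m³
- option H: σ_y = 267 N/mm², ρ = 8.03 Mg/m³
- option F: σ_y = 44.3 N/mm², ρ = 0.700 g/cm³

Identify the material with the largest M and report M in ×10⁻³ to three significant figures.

option F, M = 9.51×10⁻³

After converting to SI:
  option B: σ_y = 31.85 MPa, ρ = 2515 kg/m³
  option U: σ_y = 364.0 MPa, ρ = 2825 kg/m³
  option Q: σ_y = 746.0 MPa, ρ = 19220 kg/m³
  option H: σ_y = 267.0 MPa, ρ = 8030 kg/m³
  option F: σ_y = 44.30 MPa, ρ = 700.0 kg/m³
  option F: M = 9.51×10⁻³
  option U: M = 6.75×10⁻³
  option B: M = 2.24×10⁻³
  option H: M = 2.03×10⁻³
  option Q: M = 1.42×10⁻³
The maximum is for option F.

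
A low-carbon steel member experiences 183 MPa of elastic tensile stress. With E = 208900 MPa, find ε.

8.76×10⁻⁴

E = 208900 MPa = 208.9 GPa = 208900 MPa.
ε = σ/E = 183 / 208900 = 8.76×10⁻⁴.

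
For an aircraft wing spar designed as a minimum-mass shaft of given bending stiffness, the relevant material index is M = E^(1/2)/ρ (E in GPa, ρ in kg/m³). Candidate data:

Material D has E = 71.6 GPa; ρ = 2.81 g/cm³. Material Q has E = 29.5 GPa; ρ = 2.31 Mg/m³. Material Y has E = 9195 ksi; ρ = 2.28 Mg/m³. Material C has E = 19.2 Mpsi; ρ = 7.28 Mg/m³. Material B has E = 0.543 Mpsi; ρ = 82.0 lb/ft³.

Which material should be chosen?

Putting every candidate on a common basis:
  material D: E = 71.60 GPa, ρ = 2810 kg/m³
  material Q: E = 29.50 GPa, ρ = 2310 kg/m³
  material Y: E = 63.40 GPa, ρ = 2280 kg/m³
  material C: E = 132.4 GPa, ρ = 7280 kg/m³
  material B: E = 3.744 GPa, ρ = 1314 kg/m³
  material Y: M = 3.49×10⁻³
  material D: M = 3.01×10⁻³
  material Q: M = 2.35×10⁻³
  material C: M = 1.58×10⁻³
  material B: M = 1.47×10⁻³
The maximum is for material Y.

material Y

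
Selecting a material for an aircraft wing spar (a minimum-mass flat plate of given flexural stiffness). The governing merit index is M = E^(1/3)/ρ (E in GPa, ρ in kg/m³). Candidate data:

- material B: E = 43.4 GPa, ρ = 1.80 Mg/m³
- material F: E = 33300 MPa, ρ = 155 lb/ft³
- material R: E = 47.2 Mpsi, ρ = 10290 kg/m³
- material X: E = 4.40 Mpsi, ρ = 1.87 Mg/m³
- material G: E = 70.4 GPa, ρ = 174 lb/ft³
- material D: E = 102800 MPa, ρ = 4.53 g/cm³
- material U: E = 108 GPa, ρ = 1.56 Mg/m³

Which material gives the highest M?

After converting to SI:
  material B: E = 43.40 GPa, ρ = 1800 kg/m³
  material F: E = 33.30 GPa, ρ = 2483 kg/m³
  material R: E = 325.4 GPa, ρ = 10290 kg/m³
  material X: E = 30.34 GPa, ρ = 1870 kg/m³
  material G: E = 70.40 GPa, ρ = 2787 kg/m³
  material D: E = 102.8 GPa, ρ = 4530 kg/m³
  material U: E = 108.0 GPa, ρ = 1560 kg/m³
  material U: M = 3.05×10⁻³
  material B: M = 1.95×10⁻³
  material X: M = 1.67×10⁻³
  material G: M = 1.48×10⁻³
  material F: M = 1.30×10⁻³
  material D: M = 1.03×10⁻³
  material R: M = 0.668×10⁻³
Highest index: material U.

material U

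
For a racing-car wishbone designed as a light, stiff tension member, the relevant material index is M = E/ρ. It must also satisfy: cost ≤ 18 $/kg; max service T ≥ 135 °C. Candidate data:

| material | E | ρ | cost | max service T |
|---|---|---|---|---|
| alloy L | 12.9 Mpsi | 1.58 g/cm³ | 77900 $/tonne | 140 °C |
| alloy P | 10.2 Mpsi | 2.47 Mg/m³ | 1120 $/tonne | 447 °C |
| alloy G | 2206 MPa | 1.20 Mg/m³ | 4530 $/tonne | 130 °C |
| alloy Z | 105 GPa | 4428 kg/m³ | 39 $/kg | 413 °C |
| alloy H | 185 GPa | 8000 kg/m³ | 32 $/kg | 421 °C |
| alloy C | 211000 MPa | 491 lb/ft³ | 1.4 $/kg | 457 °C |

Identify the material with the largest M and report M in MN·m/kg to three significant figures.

Screen on constraints: cost ≤ 18 $/kg; max service T ≥ 135 °C. Survivors: alloy P, alloy C.
Normalizing units and computing the index:
  alloy P: E = 70.33 GPa, ρ = 2470 kg/m³
  alloy C: E = 211.0 GPa, ρ = 7865 kg/m³
  alloy P: M = 28.5 MN·m/kg
  alloy C: M = 26.8 MN·m/kg
Alloy P ranks first.

alloy P, M = 28.5 MN·m/kg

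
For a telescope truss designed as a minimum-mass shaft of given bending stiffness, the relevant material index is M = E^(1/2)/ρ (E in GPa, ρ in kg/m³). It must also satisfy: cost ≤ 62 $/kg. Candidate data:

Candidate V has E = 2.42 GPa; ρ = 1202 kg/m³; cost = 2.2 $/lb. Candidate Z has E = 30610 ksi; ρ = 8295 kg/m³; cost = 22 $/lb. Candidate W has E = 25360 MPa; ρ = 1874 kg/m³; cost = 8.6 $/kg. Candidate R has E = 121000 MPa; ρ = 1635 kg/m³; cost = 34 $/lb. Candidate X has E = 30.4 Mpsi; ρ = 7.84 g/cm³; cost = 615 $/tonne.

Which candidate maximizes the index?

Screen on constraints: cost ≤ 62 $/kg. Survivors: candidate V, candidate Z, candidate W, candidate X.
Convert each candidate to consistent units, then evaluate M:
  candidate V: E = 2.420 GPa, ρ = 1202 kg/m³
  candidate Z: E = 211.0 GPa, ρ = 8295 kg/m³
  candidate W: E = 25.36 GPa, ρ = 1874 kg/m³
  candidate X: E = 209.6 GPa, ρ = 7840 kg/m³
  candidate W: M = 2.69×10⁻³
  candidate X: M = 1.85×10⁻³
  candidate Z: M = 1.75×10⁻³
  candidate V: M = 1.29×10⁻³
Candidate W has the largest M.

candidate W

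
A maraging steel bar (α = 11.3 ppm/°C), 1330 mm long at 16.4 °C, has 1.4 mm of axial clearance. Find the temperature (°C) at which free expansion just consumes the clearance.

110 °C

α·L₀·ΔT = 1.4 mm ⇒ ΔT = 1.4 / (11.3×10⁻⁶ × 1330.0) = 93.15 K.
T = 16.4 + 93.15 = 109.6 °C.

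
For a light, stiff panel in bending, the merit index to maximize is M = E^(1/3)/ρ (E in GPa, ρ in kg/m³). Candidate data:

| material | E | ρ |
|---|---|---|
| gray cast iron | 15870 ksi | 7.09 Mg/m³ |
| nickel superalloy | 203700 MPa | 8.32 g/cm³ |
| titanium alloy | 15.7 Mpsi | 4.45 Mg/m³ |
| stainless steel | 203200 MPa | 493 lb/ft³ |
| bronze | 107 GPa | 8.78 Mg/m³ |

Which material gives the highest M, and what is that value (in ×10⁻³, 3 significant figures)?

titanium alloy, M = 1.07×10⁻³

Convert each candidate to consistent units, then evaluate M:
  gray cast iron: E = 109.4 GPa, ρ = 7090 kg/m³
  nickel superalloy: E = 203.7 GPa, ρ = 8320 kg/m³
  titanium alloy: E = 108.2 GPa, ρ = 4450 kg/m³
  stainless steel: E = 203.2 GPa, ρ = 7897 kg/m³
  bronze: E = 107.0 GPa, ρ = 8780 kg/m³
  titanium alloy: M = 1.07×10⁻³
  stainless steel: M = 0.744×10⁻³
  nickel superalloy: M = 0.707×10⁻³
  gray cast iron: M = 0.675×10⁻³
  bronze: M = 0.541×10⁻³
The maximum is for titanium alloy.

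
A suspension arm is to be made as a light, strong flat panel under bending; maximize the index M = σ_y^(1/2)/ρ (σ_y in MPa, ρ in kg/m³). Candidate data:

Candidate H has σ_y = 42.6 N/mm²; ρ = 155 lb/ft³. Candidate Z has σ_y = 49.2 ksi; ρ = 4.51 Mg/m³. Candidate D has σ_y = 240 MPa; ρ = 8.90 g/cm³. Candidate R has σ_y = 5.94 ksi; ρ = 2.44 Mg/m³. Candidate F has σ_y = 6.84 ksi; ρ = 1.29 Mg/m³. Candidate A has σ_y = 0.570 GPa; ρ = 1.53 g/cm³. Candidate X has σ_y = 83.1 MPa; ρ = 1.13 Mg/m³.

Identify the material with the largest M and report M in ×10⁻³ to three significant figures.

Putting every candidate on a common basis:
  candidate H: σ_y = 42.60 MPa, ρ = 2483 kg/m³
  candidate Z: σ_y = 339.2 MPa, ρ = 4510 kg/m³
  candidate D: σ_y = 240.0 MPa, ρ = 8900 kg/m³
  candidate R: σ_y = 40.95 MPa, ρ = 2440 kg/m³
  candidate F: σ_y = 47.16 MPa, ρ = 1290 kg/m³
  candidate A: σ_y = 570.0 MPa, ρ = 1530 kg/m³
  candidate X: σ_y = 83.10 MPa, ρ = 1130 kg/m³
  candidate A: M = 15.6×10⁻³
  candidate X: M = 8.07×10⁻³
  candidate F: M = 5.32×10⁻³
  candidate Z: M = 4.08×10⁻³
  candidate H: M = 2.63×10⁻³
  candidate R: M = 2.62×10⁻³
  candidate D: M = 1.74×10⁻³
Candidate A ranks first.

candidate A, M = 15.6×10⁻³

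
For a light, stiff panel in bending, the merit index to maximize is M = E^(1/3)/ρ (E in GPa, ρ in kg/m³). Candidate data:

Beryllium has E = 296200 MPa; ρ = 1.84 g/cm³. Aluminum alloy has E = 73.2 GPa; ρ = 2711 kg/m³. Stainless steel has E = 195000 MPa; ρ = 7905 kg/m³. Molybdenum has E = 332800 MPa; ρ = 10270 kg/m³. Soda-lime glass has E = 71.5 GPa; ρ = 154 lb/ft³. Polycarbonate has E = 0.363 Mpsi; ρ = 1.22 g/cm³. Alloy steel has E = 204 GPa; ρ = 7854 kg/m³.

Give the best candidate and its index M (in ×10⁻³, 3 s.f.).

Putting every candidate on a common basis:
  beryllium: E = 296.2 GPa, ρ = 1840 kg/m³
  aluminum alloy: E = 73.20 GPa, ρ = 2711 kg/m³
  stainless steel: E = 195.0 GPa, ρ = 7905 kg/m³
  molybdenum: E = 332.8 GPa, ρ = 10270 kg/m³
  soda-lime glass: E = 71.50 GPa, ρ = 2467 kg/m³
  polycarbonate: E = 2.503 GPa, ρ = 1220 kg/m³
  alloy steel: E = 204.0 GPa, ρ = 7854 kg/m³
  beryllium: M = 3.62×10⁻³
  soda-lime glass: M = 1.68×10⁻³
  aluminum alloy: M = 1.54×10⁻³
  polycarbonate: M = 1.11×10⁻³
  alloy steel: M = 0.750×10⁻³
  stainless steel: M = 0.734×10⁻³
  molybdenum: M = 0.675×10⁻³
Beryllium has the largest M.

beryllium, M = 3.62×10⁻³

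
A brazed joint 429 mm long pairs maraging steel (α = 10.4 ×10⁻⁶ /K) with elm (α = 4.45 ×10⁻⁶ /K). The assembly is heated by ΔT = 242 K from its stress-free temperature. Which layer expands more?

maraging steel

α(maraging steel) = 10.4×10⁻⁶/K vs α(elm) = 4.45×10⁻⁶/K.
Higher α expands more for the same ΔT: maraging steel.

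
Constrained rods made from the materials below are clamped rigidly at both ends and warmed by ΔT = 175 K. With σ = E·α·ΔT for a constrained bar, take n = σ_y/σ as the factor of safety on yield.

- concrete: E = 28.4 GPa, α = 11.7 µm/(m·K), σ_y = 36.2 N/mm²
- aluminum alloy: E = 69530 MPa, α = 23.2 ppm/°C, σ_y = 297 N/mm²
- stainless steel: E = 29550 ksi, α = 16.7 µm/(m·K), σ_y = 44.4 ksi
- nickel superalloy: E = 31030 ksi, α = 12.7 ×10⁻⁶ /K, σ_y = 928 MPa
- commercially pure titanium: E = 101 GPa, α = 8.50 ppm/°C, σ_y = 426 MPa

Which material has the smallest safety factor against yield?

Per material, after unit conversion:
  concrete: E = 28.40, α = 11.7, σ_y = 36.20 → σ = 58.1 MPa, n = 0.623
  aluminum alloy: E = 69.53, α = 23.2, σ_y = 297.0 → σ = 282 MPa, n = 1.05
  stainless steel: E = 203.7, α = 16.7, σ_y = 306.1 → σ = 595 MPa, n = 0.514
  nickel superalloy: E = 213.9, α = 12.7, σ_y = 928.0 → σ = 475 MPa, n = 1.95
  commercially pure titanium: E = 101.0, α = 8.50, σ_y = 426.0 → σ = 150 MPa, n = 2.84
The minimum is stainless steel at n = 0.514.

stainless steel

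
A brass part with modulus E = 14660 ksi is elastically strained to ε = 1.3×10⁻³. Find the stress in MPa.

131 MPa

E = 14660 ksi = 101.1 GPa.
σ = E·ε = 101100 MPa × 1.3×10⁻³ = 131 MPa.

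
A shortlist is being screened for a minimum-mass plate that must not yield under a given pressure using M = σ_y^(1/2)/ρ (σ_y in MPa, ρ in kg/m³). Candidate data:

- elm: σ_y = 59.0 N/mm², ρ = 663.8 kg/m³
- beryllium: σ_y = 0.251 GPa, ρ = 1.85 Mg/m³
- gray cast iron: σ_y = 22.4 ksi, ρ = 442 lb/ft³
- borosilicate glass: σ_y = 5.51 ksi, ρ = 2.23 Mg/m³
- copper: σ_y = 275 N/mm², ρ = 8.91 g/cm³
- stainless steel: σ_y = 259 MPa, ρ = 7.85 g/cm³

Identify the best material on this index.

elm

In SI units:
  elm: σ_y = 59.00 MPa, ρ = 663.8 kg/m³
  beryllium: σ_y = 251.0 MPa, ρ = 1850 kg/m³
  gray cast iron: σ_y = 154.4 MPa, ρ = 7080 kg/m³
  borosilicate glass: σ_y = 37.99 MPa, ρ = 2230 kg/m³
  copper: σ_y = 275.0 MPa, ρ = 8910 kg/m³
  stainless steel: σ_y = 259.0 MPa, ρ = 7850 kg/m³
  elm: M = 11.6×10⁻³
  beryllium: M = 8.56×10⁻³
  borosilicate glass: M = 2.76×10⁻³
  stainless steel: M = 2.05×10⁻³
  copper: M = 1.86×10⁻³
  gray cast iron: M = 1.76×10⁻³
Elm has the largest M.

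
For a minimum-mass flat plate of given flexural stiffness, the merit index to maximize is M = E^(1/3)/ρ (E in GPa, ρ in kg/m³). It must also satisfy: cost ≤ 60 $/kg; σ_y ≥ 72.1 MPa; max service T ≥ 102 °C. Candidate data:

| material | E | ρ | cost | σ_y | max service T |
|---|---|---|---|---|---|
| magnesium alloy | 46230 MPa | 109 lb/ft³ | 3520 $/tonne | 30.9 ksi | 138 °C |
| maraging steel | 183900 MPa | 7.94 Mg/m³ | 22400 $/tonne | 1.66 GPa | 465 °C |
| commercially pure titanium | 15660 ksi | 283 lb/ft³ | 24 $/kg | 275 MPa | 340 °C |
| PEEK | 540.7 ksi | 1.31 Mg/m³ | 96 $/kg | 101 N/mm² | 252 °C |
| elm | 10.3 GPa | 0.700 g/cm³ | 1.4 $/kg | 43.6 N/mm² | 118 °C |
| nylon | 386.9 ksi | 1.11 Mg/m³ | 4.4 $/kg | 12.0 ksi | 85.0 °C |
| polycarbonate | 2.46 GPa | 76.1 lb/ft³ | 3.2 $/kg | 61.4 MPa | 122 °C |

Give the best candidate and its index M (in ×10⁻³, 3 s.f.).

magnesium alloy, M = 2.06×10⁻³

Screen on constraints: cost ≤ 60 $/kg; σ_y ≥ 72.1 MPa; max service T ≥ 102 °C. Survivors: magnesium alloy, maraging steel, commercially pure titanium.
Putting every candidate on a common basis:
  magnesium alloy: E = 46.23 GPa, ρ = 1746 kg/m³
  maraging steel: E = 183.9 GPa, ρ = 7940 kg/m³
  commercially pure titanium: E = 108.0 GPa, ρ = 4533 kg/m³
  magnesium alloy: M = 2.06×10⁻³
  commercially pure titanium: M = 1.05×10⁻³
  maraging steel: M = 0.716×10⁻³
Magnesium alloy ranks first.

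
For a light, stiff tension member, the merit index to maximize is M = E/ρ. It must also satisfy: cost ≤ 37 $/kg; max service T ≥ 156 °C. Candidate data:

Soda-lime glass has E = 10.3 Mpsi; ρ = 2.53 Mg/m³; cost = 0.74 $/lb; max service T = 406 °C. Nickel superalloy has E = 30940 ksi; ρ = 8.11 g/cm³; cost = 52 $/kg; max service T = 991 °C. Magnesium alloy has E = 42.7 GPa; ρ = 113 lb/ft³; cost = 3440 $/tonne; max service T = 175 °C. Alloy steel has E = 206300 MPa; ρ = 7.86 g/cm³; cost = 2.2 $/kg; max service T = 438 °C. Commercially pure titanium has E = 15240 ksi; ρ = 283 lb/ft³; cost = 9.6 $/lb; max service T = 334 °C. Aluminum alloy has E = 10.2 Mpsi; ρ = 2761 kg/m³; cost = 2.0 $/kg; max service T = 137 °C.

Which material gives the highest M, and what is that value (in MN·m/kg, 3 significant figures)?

Screen on constraints: cost ≤ 37 $/kg; max service T ≥ 156 °C. Survivors: soda-lime glass, magnesium alloy, alloy steel, commercially pure titanium.
Normalizing units and computing the index:
  soda-lime glass: E = 71.02 GPa, ρ = 2530 kg/m³
  magnesium alloy: E = 42.70 GPa, ρ = 1810 kg/m³
  alloy steel: E = 206.3 GPa, ρ = 7860 kg/m³
  commercially pure titanium: E = 105.1 GPa, ρ = 4533 kg/m³
  soda-lime glass: M = 28.1 MN·m/kg
  alloy steel: M = 26.2 MN·m/kg
  magnesium alloy: M = 23.6 MN·m/kg
  commercially pure titanium: M = 23.2 MN·m/kg
Soda-lime glass ranks first.

soda-lime glass, M = 28.1 MN·m/kg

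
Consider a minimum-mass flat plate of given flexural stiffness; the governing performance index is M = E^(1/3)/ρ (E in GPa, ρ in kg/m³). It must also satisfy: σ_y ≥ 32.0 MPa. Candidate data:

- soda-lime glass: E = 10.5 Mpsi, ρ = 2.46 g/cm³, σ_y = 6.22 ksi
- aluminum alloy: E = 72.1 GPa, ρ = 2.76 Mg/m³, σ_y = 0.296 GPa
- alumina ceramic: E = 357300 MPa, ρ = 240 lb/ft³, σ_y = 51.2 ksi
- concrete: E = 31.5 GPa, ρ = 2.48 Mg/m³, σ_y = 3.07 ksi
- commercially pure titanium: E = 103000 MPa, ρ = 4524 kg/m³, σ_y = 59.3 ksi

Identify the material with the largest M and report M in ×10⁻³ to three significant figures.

Screen on constraints: σ_y ≥ 32.0 MPa. Survivors: soda-lime glass, aluminum alloy, alumina ceramic, commercially pure titanium.
Normalizing units and computing the index:
  soda-lime glass: E = 72.39 GPa, ρ = 2460 kg/m³
  aluminum alloy: E = 72.10 GPa, ρ = 2760 kg/m³
  alumina ceramic: E = 357.3 GPa, ρ = 3844 kg/m³
  commercially pure titanium: E = 103.0 GPa, ρ = 4524 kg/m³
  alumina ceramic: M = 1.85×10⁻³
  soda-lime glass: M = 1.69×10⁻³
  aluminum alloy: M = 1.51×10⁻³
  commercially pure titanium: M = 1.04×10⁻³
The maximum is for alumina ceramic.

alumina ceramic, M = 1.85×10⁻³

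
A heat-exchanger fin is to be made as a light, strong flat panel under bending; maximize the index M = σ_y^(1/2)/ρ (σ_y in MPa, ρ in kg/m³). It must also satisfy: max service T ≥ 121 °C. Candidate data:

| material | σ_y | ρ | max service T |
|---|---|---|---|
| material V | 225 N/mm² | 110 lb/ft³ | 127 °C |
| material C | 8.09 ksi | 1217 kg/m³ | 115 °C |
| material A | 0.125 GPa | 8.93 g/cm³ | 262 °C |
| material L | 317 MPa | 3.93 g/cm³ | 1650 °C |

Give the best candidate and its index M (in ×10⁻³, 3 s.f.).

material V, M = 8.51×10⁻³

Screen on constraints: max service T ≥ 121 °C. Survivors: material V, material A, material L.
Normalizing units and computing the index:
  material V: σ_y = 225.0 MPa, ρ = 1762 kg/m³
  material A: σ_y = 125.0 MPa, ρ = 8930 kg/m³
  material L: σ_y = 317.0 MPa, ρ = 3930 kg/m³
  material V: M = 8.51×10⁻³
  material L: M = 4.53×10⁻³
  material A: M = 1.25×10⁻³
The maximum is for material V.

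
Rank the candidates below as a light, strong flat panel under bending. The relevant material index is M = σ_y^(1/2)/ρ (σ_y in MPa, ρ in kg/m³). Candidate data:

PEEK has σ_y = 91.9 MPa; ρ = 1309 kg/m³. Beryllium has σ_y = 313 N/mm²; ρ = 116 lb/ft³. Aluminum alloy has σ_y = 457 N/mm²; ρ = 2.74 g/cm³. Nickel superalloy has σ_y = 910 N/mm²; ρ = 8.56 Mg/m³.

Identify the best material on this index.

beryllium

Normalizing units and computing the index:
  PEEK: σ_y = 91.90 MPa, ρ = 1309 kg/m³
  beryllium: σ_y = 313.0 MPa, ρ = 1858 kg/m³
  aluminum alloy: σ_y = 457.0 MPa, ρ = 2740 kg/m³
  nickel superalloy: σ_y = 910.0 MPa, ρ = 8560 kg/m³
  beryllium: M = 9.52×10⁻³
  aluminum alloy: M = 7.80×10⁻³
  PEEK: M = 7.32×10⁻³
  nickel superalloy: M = 3.52×10⁻³
The maximum is for beryllium.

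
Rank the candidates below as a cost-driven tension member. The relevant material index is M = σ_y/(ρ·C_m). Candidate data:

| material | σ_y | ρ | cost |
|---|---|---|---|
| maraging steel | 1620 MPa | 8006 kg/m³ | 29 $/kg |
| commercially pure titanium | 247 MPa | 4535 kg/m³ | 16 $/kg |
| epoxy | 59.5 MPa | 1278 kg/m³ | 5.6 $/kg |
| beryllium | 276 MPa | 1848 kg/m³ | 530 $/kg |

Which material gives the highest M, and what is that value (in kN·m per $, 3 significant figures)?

Computing M directly (units already consistent):
  epoxy: M = 8.31 kN·m per $
  maraging steel: M = 6.98 kN·m per $
  commercially pure titanium: M = 3.40 kN·m per $
  beryllium: M = 0.282 kN·m per $
Epoxy ranks first.

epoxy, M = 8.31 kN·m per $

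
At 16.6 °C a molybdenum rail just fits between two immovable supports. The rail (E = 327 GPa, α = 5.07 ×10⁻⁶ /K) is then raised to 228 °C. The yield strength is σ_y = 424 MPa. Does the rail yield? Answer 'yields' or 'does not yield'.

does not yield

ΔT = 211.4 K. Constrained thermal stress σ = E·α·ΔT = 327.0×10³ MPa × 5.07×10⁻⁶ × 211.4 = 350 MPa (compressive).
Compare to σ_y = 424 MPa: σ < σ_y, so it does not yield.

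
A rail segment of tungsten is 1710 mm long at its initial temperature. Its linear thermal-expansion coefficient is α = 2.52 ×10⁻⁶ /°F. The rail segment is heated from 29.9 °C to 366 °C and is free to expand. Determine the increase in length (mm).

2.61 mm

Convert α: 2.52×10⁻⁶/°F × (9/5) = 4.54×10⁻⁶/K.
ΔT = 366 − 29.9 = 336.1 K.
ΔL = α·L₀·ΔT = 4.54×10⁻⁶ × 1710 mm × 336.1 K = 2.61 mm.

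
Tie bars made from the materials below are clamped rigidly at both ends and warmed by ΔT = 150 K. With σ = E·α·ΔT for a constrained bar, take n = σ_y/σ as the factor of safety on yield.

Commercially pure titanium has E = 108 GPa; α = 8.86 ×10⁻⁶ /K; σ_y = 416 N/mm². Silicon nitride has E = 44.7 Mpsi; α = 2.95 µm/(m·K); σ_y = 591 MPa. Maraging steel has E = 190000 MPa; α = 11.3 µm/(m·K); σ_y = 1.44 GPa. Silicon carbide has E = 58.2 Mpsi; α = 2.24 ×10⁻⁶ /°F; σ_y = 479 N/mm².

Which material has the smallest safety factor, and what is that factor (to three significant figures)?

silicon carbide, n = 1.97

With everything in SI (GPa, ×10⁻⁶/K, MPa):
  commercially pure titanium: E = 108.0, α = 8.86, σ_y = 416.0 → σ = 144 MPa, n = 2.90
  silicon nitride: E = 308.2, α = 2.95, σ_y = 591.0 → σ = 136 MPa, n = 4.33
  maraging steel: E = 190.0, α = 11.3, σ_y = 1440 → σ = 322 MPa, n = 4.47
  silicon carbide: E = 401.3, α = 4.03, σ_y = 479.0 → σ = 243 MPa, n = 1.97
Silicon carbide has the lowest safety factor, n = 1.97.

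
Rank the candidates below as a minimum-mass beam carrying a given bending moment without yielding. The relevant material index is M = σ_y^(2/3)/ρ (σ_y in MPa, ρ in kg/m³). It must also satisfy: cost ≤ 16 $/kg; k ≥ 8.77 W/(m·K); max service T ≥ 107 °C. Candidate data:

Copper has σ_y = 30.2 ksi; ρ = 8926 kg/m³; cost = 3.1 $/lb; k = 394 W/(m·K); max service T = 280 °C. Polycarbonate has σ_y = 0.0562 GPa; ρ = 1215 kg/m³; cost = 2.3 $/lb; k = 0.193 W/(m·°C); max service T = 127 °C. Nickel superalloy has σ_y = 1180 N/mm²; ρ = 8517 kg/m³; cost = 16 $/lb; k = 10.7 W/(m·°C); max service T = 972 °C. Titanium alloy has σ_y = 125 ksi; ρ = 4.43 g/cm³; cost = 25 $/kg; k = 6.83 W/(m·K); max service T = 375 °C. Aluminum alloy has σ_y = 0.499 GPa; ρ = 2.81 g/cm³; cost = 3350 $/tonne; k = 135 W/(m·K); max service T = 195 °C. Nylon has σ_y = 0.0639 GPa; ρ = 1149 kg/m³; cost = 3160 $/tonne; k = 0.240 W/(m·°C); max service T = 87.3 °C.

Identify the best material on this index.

Screen on constraints: cost ≤ 16 $/kg; k ≥ 8.77 W/(m·K); max service T ≥ 107 °C. Survivors: copper, aluminum alloy.
Putting every candidate on a common basis:
  copper: σ_y = 208.2 MPa, ρ = 8926 kg/m³
  aluminum alloy: σ_y = 499.0 MPa, ρ = 2810 kg/m³
  aluminum alloy: M = 22.4×10⁻³
  copper: M = 3.94×10⁻³
The maximum is for aluminum alloy.

aluminum alloy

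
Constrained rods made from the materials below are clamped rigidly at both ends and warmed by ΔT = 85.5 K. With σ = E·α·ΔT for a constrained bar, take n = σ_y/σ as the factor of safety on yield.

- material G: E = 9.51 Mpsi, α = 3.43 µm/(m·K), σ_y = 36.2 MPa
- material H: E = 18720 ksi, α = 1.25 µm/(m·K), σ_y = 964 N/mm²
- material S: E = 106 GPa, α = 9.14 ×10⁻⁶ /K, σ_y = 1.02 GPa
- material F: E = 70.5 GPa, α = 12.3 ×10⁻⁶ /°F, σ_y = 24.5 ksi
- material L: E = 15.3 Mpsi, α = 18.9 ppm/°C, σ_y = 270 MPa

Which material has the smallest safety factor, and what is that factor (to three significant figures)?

material F, n = 1.27

Converting E to GPa, α to ×10⁻⁶/K, σ_y to MPa, then σ and n for each:
  material G: E = 65.57, α = 3.43, σ_y = 36.20 → σ = 19.2 MPa, n = 1.88
  material H: E = 129.1, α = 1.25, σ_y = 964.0 → σ = 13.8 MPa, n = 69.9
  material S: E = 106.0, α = 9.14, σ_y = 1020 → σ = 82.8 MPa, n = 12.3
  material F: E = 70.50, α = 22.1, σ_y = 168.9 → σ = 133 MPa, n = 1.27
  material L: E = 105.5, α = 18.9, σ_y = 270.0 → σ = 170 MPa, n = 1.58
Material F has the lowest safety factor, n = 1.27.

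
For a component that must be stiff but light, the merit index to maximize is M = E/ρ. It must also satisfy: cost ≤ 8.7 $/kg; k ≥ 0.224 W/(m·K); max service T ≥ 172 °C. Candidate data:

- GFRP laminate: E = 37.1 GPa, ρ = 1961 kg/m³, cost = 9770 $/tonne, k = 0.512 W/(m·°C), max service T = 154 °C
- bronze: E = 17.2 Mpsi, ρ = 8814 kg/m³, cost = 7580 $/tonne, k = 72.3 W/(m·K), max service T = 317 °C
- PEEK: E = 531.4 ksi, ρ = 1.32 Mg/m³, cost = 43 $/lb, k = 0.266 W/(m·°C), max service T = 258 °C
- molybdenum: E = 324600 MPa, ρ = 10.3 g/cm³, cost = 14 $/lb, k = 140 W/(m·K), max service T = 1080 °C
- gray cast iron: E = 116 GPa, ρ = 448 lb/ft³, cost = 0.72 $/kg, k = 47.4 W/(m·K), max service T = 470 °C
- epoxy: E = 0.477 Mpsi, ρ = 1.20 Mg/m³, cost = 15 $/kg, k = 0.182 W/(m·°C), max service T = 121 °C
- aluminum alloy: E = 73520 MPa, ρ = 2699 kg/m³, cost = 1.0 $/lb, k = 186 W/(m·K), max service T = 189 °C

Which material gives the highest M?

Screen on constraints: cost ≤ 8.7 $/kg; k ≥ 0.224 W/(m·K); max service T ≥ 172 °C. Survivors: bronze, gray cast iron, aluminum alloy.
In SI units:
  bronze: E = 118.6 GPa, ρ = 8814 kg/m³
  gray cast iron: E = 116.0 GPa, ρ = 7176 kg/m³
  aluminum alloy: E = 73.52 GPa, ρ = 2699 kg/m³
  aluminum alloy: M = 27.2 MN·m/kg
  gray cast iron: M = 16.2 MN·m/kg
  bronze: M = 13.5 MN·m/kg
Aluminum alloy has the largest M.

aluminum alloy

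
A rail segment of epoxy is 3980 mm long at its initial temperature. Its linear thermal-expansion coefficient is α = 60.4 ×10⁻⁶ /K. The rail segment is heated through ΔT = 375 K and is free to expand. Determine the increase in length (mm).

90.1 mm

ΔL = α·L₀·ΔT = 60.4×10⁻⁶ × 3980 mm × 375.0 K = 90.1 mm.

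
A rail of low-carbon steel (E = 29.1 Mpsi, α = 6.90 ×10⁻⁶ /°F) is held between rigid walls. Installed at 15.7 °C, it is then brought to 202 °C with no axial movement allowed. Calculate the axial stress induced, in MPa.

E = 29.1 Mpsi = 200.6 GPa.
α = 6.90×10⁻⁶/°F × 9/5 = 12.4×10⁻⁶/K.
ΔT = 186.3 K. Constrained thermal stress σ = E·α·ΔT = 200.6×10³ MPa × 12.4×10⁻⁶ × 186.3 = 464 MPa (compressive).

464 MPa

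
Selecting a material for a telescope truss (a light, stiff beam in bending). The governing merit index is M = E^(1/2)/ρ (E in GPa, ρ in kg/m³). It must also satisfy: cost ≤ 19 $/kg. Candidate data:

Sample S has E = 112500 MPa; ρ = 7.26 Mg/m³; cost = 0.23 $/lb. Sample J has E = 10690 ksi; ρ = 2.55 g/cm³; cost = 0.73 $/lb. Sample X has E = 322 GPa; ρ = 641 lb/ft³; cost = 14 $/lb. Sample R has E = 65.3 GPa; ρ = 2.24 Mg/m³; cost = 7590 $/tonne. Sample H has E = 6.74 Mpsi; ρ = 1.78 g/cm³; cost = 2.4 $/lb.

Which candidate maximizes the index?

Screen on constraints: cost ≤ 19 $/kg. Survivors: sample S, sample J, sample R, sample H.
Convert each candidate to consistent units, then evaluate M:
  sample S: E = 112.5 GPa, ρ = 7260 kg/m³
  sample J: E = 73.70 GPa, ρ = 2550 kg/m³
  sample R: E = 65.30 GPa, ρ = 2240 kg/m³
  sample H: E = 46.47 GPa, ρ = 1780 kg/m³
  sample H: M = 3.83×10⁻³
  sample R: M = 3.61×10⁻³
  sample J: M = 3.37×10⁻³
  sample S: M = 1.46×10⁻³
Sample H ranks first.

sample H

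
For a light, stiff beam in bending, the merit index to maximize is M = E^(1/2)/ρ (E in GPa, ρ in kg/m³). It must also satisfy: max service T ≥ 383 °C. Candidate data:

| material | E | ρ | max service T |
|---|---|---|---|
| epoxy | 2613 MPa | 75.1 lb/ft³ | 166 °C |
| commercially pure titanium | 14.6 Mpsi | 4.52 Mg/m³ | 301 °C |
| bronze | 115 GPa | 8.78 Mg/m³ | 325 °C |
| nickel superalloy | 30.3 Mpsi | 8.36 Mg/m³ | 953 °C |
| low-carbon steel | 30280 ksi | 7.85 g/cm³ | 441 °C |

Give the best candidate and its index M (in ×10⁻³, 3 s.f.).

low-carbon steel, M = 1.84×10⁻³

Screen on constraints: max service T ≥ 383 °C. Survivors: nickel superalloy, low-carbon steel.
After converting to SI:
  nickel superalloy: E = 208.9 GPa, ρ = 8360 kg/m³
  low-carbon steel: E = 208.8 GPa, ρ = 7850 kg/m³
  low-carbon steel: M = 1.84×10⁻³
  nickel superalloy: M = 1.73×10⁻³
The maximum is for low-carbon steel.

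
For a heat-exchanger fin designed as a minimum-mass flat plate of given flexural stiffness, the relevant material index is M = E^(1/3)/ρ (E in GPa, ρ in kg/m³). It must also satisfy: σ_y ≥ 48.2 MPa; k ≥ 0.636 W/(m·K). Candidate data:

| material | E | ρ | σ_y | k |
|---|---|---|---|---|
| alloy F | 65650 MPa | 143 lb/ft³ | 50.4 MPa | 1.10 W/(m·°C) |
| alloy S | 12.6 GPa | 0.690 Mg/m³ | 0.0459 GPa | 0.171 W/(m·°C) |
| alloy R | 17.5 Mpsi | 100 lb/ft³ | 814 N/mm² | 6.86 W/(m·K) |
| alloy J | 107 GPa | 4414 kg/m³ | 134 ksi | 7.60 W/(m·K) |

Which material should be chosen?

Screen on constraints: σ_y ≥ 48.2 MPa; k ≥ 0.636 W/(m·K). Survivors: alloy F, alloy R, alloy J.
Normalizing units and computing the index:
  alloy F: E = 65.65 GPa, ρ = 2291 kg/m³
  alloy R: E = 120.7 GPa, ρ = 1602 kg/m³
  alloy J: E = 107.0 GPa, ρ = 4414 kg/m³
  alloy R: M = 3.08×10⁻³
  alloy F: M = 1.76×10⁻³
  alloy J: M = 1.08×10⁻³
The maximum is for alloy R.

alloy R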